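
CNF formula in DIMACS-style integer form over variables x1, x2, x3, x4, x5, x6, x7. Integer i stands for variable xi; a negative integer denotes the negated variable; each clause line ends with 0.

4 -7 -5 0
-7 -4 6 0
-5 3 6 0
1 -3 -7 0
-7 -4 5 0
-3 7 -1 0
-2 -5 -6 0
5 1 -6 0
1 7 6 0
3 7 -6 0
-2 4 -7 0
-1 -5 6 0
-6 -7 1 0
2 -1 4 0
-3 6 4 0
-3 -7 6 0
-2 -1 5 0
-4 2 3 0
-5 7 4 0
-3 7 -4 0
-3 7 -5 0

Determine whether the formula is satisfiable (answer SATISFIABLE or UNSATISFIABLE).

SATISFIABLE

Try x1 = True.
Set x2 = False and propagate.
  then x4 is forced to True.
  then x3 is forced to True.
  then x7 is forced to True.
  then x6 is forced to True.
  then x5 is forced to True.
So x1 = True, x2 = False, x3 = True, x4 = True, x5 = True, x6 = True, x7 = True is a satisfying assignment.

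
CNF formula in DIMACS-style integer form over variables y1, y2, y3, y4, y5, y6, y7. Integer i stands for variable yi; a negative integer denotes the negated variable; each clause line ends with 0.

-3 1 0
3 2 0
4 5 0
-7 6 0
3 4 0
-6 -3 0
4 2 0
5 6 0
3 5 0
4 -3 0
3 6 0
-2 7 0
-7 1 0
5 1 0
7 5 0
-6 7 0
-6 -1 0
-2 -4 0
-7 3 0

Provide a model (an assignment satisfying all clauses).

y1=T  y2=F  y3=T  y4=T  y5=T  y6=F  y7=F

y5 occurs only positively in the remaining clauses — set y5 = True.
Set y1 = True and propagate.
  then y6 is forced to False.
  then y7 is forced to False.
  then y3 is forced to True.
  then y4 is forced to True.
  then y2 is forced to False.
Every clause has at least one true literal under this assignment.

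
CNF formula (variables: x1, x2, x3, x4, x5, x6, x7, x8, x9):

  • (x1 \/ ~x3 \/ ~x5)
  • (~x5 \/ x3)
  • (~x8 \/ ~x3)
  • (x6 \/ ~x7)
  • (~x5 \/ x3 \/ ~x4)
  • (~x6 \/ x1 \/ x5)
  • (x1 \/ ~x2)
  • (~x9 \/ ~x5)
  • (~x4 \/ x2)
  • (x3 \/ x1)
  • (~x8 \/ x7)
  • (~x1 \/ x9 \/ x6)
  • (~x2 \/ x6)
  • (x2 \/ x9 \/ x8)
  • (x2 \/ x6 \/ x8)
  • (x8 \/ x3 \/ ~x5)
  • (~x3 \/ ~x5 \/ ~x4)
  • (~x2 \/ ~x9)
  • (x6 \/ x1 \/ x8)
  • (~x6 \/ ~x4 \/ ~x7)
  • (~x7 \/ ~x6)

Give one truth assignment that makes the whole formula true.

x1=1, x2=0, x3=1, x4=0, x5=0, x6=1, x7=0, x8=0, x9=1

x4 occurs only negated in the remaining clauses — set x4 = False.
Set x1 = True and propagate.
Try x2 = False.
Set x3 = True and propagate.
  then x8 is forced to False.
  then x9 is forced to True.
  then x5 is forced to False.
  then x6 is forced to True.
  then x7 is forced to False.
Every clause has at least one true literal under this assignment.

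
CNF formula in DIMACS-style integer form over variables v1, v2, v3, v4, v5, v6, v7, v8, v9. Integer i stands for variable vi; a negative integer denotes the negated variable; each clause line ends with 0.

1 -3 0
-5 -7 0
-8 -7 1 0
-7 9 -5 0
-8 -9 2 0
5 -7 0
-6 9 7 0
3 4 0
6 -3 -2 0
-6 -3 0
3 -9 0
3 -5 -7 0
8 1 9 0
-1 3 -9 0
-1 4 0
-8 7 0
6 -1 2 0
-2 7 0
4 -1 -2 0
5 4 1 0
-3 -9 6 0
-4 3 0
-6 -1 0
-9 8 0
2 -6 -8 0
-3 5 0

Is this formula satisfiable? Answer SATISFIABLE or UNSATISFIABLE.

UNSATISFIABLE

v3 = True:
  propagation gives v1=True, v6=False, v2=False; an empty clause results — contradiction.
v3 = False:
  propagation gives v4=True; an empty clause results — contradiction.
Every branch closes, so no satisfying assignment exists.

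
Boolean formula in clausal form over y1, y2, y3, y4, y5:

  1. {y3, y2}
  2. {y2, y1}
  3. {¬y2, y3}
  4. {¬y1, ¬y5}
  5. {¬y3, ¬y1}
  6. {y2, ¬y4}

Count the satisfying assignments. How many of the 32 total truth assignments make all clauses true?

The models are:
  y1=0 y2=1 y3=1 y4=0 y5=0
  y1=0 y2=1 y3=1 y4=0 y5=1
  y1=0 y2=1 y3=1 y4=1 y5=0
  y1=0 y2=1 y3=1 y4=1 y5=1
That's 4 in total.

4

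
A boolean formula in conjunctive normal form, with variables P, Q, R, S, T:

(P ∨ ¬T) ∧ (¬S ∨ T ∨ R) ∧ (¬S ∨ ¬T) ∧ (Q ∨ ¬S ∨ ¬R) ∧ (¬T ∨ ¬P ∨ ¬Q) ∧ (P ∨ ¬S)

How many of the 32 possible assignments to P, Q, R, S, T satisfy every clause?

11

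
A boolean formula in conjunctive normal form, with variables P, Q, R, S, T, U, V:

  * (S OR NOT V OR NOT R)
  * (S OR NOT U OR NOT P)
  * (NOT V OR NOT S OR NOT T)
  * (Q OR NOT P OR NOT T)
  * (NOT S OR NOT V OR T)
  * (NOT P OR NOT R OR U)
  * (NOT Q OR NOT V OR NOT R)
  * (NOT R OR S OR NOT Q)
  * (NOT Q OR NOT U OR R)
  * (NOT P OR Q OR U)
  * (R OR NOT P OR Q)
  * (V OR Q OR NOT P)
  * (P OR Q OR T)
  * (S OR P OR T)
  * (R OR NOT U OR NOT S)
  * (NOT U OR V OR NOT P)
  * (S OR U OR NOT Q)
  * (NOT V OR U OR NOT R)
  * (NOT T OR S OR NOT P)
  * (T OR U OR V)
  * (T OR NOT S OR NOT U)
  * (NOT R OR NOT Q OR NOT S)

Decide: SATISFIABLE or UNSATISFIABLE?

Try P = False.
For the remaining variables, Q = False, R = True, S = True, T = True, U = True, V = False works.
Every clause has at least one true literal under this assignment.
So P = False  Q = False  R = True  S = True  T = True  U = True  V = False is a satisfying assignment.

SATISFIABLE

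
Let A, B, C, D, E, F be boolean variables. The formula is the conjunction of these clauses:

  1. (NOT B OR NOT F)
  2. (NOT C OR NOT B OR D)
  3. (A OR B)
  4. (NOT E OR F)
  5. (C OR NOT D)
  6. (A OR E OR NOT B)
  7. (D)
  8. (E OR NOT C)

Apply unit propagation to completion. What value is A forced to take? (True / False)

True

(D) stands alone — D = True.
(C OR NOT D) with D = True leaves only C, so C = True.
In (E OR NOT C), NOT C is now false; E must hold, so E = True.
(F OR NOT E): since E = True, the clause reduces to (F). F = True.
In (NOT B OR NOT F), NOT F is now false; NOT B must hold, so B = False.
In (A OR B), B is now false; A must hold, so A = True.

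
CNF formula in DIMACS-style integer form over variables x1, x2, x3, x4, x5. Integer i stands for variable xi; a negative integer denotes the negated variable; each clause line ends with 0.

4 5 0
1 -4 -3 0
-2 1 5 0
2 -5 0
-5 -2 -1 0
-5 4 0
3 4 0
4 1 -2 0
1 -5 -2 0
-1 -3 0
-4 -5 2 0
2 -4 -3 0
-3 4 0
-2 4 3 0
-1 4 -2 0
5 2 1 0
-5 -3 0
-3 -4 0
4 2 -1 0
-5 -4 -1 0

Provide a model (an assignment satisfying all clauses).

x1=1  x2=1  x3=0  x4=1  x5=0

Set x1 = True and propagate.
  then x3 is forced to False.
  then x4 is forced to True.
  then x5 is forced to False.
x2 is now unconstrained; take x2 = True.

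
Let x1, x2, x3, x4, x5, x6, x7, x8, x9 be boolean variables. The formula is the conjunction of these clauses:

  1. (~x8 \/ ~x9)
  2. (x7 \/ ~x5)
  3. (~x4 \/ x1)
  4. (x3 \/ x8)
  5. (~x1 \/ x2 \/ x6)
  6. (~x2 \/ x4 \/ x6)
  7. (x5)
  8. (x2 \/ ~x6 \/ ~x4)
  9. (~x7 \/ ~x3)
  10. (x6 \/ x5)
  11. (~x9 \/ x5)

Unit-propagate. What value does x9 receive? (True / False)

False

Unit clause (x5) sets x5 = True.
(~x5 \/ x7) with x5 = True leaves only x7, so x7 = True.
(~x3 \/ ~x7) with x7 = True leaves only ~x3, so x3 = False.
From (x3 \/ x8) and x3 = False: x8 = True.
(~x9 \/ ~x8) with x8 = True leaves only ~x9, so x9 = False.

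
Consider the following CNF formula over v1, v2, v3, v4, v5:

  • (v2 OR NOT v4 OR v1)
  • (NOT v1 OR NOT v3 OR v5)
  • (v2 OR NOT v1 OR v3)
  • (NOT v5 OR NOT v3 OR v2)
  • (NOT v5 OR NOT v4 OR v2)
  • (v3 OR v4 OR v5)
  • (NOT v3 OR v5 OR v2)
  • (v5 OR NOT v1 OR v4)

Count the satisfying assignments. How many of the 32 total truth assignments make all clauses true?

13

Case analysis on v5 and v2:
  v5=1, v2=1: v1, v3, v4 free → 2^3 = 8.
  v5=1, v2=0: remaining (v1,v3,v4) ∈ {(0,0,0)} — 1.
  v5=0, v2=1: remaining (v1,v3,v4) ∈ {(0,0,1); (0,1,0); (0,1,1); (1,0,1)} — 4.
  v5=0, v2=0: a clause becomes empty — 0.
Total: 8 + 1 + 4 + 0 = 13.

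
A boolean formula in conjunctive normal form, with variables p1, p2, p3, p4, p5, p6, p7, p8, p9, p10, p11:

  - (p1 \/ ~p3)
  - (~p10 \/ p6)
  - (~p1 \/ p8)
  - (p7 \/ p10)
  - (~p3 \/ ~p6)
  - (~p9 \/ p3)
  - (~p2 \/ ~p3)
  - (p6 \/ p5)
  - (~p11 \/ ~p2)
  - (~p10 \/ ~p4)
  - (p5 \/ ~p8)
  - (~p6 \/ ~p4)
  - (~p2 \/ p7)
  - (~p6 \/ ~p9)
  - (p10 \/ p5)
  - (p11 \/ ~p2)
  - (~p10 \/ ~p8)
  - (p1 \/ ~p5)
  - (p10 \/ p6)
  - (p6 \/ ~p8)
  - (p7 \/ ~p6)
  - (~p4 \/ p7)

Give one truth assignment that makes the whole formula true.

p1 = 1, p2 = 0, p3 = 0, p4 = 0, p5 = 1, p6 = 1, p7 = 1, p8 = 1, p9 = 0, p10 = 0, p11 = 1

p2 occurs only negated in the remaining clauses — set p2 = False.
p4 occurs only negated in the remaining clauses — set p4 = False.
Try p1 = True.
  then p8 is forced to True.
  then p5 is forced to True.
  then p10 is forced to False.
  then p7 is forced to True.
  then p6 is forced to True.
  then p3 is forced to False.
  then p9 is forced to False.
p11 is now unconstrained; take p11 = True.
Every clause has at least one true literal under this assignment.
Check each clause:
  1. (~p3 \/ p1) — p1 is true.
  2. (~p10 \/ p6) — p6 is true.
  3. (p8 \/ ~p1) — p8 is true.
  4. (p10 \/ p7) — p7 is true.
  5. (~p3 \/ ~p6) — ~p3 is true.
  6. (p3 \/ ~p9) — ~p9 is true.
  7. (~p3 \/ ~p2) — ~p3 is true.
  8. (p5 \/ p6) — p5 is true.
  9. (~p11 \/ ~p2) — ~p2 is true.
  10. (~p10 \/ ~p4) — ~p4 is true.
  11. (~p8 \/ p5) — p5 is true.
  12. (~p6 \/ ~p4) — ~p4 is true.
  13. (~p2 \/ p7) — ~p2 is true.
  14. (~p6 \/ ~p9) — ~p9 is true.
  15. (p5 \/ p10) — p5 is true.
  16. (~p2 \/ p11) — p11 is true.
  17. (~p8 \/ ~p10) — ~p10 is true.
  18. (~p5 \/ p1) — p1 is true.
  19. (p6 \/ p10) — p6 is true.
  20. (p6 \/ ~p8) — p6 is true.
  21. (~p6 \/ p7) — p7 is true.
  22. (~p4 \/ p7) — ~p4 is true.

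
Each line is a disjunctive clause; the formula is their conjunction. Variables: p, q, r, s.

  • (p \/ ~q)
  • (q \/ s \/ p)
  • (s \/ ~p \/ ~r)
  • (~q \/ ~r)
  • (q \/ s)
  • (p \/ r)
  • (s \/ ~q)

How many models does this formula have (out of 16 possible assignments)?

Satisfying assignments:
  p=0 q=0 r=1 s=1
  p=1 q=0 r=0 s=1
  p=1 q=0 r=1 s=1
  p=1 q=1 r=0 s=1
Count: 4.

4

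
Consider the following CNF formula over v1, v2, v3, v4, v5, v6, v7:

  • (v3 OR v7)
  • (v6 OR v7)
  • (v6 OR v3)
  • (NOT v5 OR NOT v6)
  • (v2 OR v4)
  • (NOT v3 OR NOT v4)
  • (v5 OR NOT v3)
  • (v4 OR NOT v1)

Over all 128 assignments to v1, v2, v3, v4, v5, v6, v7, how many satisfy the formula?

Satisfying assignments:
  v1=0 v2=0 v3=0 v4=1 v5=0 v6=1 v7=1
  v1=0 v2=1 v3=0 v4=0 v5=0 v6=1 v7=1
  v1=0 v2=1 v3=0 v4=1 v5=0 v6=1 v7=1
  v1=0 v2=1 v3=1 v4=0 v5=1 v6=0 v7=1
  v1=1 v2=0 v3=0 v4=1 v5=0 v6=1 v7=1
  v1=1 v2=1 v3=0 v4=1 v5=0 v6=1 v7=1
Count: 6.

6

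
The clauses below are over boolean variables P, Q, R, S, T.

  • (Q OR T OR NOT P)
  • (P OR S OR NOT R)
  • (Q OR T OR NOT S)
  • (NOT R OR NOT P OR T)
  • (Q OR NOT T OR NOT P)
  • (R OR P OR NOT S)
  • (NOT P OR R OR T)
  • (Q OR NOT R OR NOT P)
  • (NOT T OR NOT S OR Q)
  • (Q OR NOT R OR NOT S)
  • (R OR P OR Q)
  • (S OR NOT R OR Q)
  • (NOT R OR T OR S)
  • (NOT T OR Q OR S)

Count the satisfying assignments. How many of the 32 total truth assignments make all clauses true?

8

Case analysis on Q and R:
  Q=T, R=T: remaining (P,S,T) ∈ {(F,T,F); (F,T,T); (T,F,T); (T,T,T)} — 4.
  Q=T, R=F: remaining (P,S,T) ∈ {(F,F,F); (F,F,T); (T,F,T); (T,T,T)} — 4.
  Q=F, R=T: a clause becomes empty — 0.
  Q=F, R=F: a clause becomes empty — 0.
Total: 4 + 4 + 0 + 0 = 8.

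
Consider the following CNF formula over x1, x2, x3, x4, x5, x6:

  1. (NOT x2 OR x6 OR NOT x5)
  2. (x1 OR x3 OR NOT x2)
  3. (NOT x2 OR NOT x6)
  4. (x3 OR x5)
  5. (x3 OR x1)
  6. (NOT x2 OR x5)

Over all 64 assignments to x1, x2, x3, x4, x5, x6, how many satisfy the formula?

Split on x2, then x3.
  x2=1, x3=1: a clause becomes empty — 0.
  x2=1, x3=0: a clause becomes empty — 0.
  x2=0, x3=1: x1, x4, x5, x6 free → 2^4 = 16.
  x2=0, x3=0: remaining (x1,x4,x5,x6) ∈ {(1,0,1,0); (1,0,1,1); (1,1,1,0); (1,1,1,1)} — 4.
Total: 0 + 0 + 16 + 4 = 20.

20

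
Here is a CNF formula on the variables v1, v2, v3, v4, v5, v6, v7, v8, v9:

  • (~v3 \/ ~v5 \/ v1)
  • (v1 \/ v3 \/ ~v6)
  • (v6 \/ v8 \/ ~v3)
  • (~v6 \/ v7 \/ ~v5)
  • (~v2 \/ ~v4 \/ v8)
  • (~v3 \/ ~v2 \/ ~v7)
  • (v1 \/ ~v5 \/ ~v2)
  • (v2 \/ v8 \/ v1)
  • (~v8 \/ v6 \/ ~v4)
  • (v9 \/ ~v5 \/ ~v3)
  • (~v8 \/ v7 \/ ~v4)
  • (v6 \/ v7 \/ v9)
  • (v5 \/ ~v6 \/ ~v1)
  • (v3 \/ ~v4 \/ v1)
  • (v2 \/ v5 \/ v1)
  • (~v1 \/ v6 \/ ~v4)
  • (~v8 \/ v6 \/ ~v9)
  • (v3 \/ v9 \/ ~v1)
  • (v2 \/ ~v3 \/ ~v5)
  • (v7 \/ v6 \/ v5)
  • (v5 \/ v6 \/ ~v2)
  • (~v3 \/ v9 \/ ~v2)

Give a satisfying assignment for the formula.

v1=F  v2=T  v3=T  v4=F  v5=F  v6=T  v7=F  v8=T  v9=T

v4 occurs only negated in the remaining clauses — set v4 = False.
Set v1 = False and propagate.
For the remaining variables, v2 = True, v3 = True, v5 = False, v6 = True, v7 = False, v8 = True, v9 = True works.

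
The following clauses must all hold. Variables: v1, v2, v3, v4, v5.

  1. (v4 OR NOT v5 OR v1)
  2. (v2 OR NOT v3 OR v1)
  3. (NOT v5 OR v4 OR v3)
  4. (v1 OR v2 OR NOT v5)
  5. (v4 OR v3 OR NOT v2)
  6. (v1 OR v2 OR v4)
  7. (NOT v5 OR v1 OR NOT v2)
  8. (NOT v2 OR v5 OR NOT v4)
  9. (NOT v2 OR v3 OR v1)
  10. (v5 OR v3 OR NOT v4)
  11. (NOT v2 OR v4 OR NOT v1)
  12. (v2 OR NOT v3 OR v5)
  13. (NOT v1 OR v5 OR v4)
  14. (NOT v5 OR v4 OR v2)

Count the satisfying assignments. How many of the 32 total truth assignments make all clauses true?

5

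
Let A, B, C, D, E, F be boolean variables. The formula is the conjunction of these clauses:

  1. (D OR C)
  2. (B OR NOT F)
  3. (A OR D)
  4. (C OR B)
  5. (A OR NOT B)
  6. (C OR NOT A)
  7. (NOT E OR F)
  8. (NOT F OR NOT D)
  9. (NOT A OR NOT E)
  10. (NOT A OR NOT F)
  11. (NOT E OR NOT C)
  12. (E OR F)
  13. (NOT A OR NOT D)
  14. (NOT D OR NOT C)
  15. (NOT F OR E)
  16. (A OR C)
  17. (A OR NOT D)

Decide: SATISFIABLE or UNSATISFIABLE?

A = True:
  propagation gives C=True, E=False, F=False; an empty clause results — contradiction.
A = False:
  propagation gives D=True; an empty clause results — contradiction.
Every branch closes, so no satisfying assignment exists.

UNSATISFIABLE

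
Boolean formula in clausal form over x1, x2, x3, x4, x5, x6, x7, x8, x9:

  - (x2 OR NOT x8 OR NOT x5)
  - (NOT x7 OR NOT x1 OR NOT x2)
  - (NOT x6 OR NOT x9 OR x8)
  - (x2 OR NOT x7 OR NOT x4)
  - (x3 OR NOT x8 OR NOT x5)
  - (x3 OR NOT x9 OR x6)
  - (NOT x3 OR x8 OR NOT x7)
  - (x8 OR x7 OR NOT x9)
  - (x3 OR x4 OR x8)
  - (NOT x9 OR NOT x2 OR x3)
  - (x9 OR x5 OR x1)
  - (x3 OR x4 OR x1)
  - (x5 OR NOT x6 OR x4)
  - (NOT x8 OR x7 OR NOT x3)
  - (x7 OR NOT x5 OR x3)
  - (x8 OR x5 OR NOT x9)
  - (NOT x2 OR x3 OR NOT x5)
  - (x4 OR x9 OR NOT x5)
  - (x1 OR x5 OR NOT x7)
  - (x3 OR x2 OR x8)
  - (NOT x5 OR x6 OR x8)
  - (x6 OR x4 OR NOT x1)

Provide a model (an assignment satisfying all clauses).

x1=T, x2=T, x3=F, x4=T, x5=F, x6=F, x7=F, x8=T, x9=F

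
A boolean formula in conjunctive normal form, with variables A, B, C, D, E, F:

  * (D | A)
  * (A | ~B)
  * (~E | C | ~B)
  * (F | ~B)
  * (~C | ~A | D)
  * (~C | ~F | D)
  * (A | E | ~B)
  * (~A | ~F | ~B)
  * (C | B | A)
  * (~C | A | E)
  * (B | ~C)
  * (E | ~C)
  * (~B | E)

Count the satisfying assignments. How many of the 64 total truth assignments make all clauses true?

8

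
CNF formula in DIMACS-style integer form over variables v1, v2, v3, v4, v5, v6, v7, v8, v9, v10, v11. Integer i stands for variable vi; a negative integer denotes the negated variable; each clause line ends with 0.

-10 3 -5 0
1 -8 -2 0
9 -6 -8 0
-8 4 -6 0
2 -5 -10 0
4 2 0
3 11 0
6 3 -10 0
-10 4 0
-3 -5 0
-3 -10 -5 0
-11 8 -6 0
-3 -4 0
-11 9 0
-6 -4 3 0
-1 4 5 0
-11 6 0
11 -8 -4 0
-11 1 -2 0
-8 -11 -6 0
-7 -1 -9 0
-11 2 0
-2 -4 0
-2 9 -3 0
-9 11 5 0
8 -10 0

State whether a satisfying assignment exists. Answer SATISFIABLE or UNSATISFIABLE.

UNSATISFIABLE

v11 = True:
  propagation gives v9=True, v6=True, v8=True; an empty clause results — contradiction.
v11 = False:
  propagation gives v3=True, v5=False, v4=False, v2=True; an empty clause results — contradiction.
Every branch closes, so no satisfying assignment exists.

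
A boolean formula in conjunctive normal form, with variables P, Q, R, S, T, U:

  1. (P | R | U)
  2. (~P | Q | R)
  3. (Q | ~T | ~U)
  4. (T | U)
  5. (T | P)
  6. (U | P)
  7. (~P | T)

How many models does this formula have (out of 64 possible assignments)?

14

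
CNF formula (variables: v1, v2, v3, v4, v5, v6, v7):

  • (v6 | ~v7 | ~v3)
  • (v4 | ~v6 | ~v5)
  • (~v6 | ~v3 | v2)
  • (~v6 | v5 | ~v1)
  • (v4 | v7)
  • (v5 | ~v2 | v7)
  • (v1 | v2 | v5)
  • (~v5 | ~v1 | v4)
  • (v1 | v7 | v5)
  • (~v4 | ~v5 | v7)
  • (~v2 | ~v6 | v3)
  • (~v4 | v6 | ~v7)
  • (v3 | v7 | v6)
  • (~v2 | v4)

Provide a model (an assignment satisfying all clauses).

Try v1 = True.
Branch on v2: take v2 = False.
For the remaining variables, v3 = False, v4 = True, v5 = True, v6 = True, v7 = True works.
Every clause has at least one true literal under this assignment.
Check each clause:
  1. (~v3 | v6 | ~v7) — ~v3 is true.
  2. (v4 | ~v6 | ~v5) — v4 is true.
  3. (~v3 | ~v6 | v2) — ~v3 is true.
  4. (v5 | ~v6 | ~v1) — v5 is true.
  5. (v4 | v7) — v4 is true.
  6. (v7 | v5 | ~v2) — v5 is true.
  7. (v5 | v1 | v2) — v1 is true.
  8. (~v5 | ~v1 | v4) — v4 is true.
  9. (v5 | v1 | v7) — v1 is true.
  10. (~v5 | ~v4 | v7) — v7 is true.
  11. (v3 | ~v6 | ~v2) — ~v2 is true.
  12. (~v7 | v6 | ~v4) — v6 is true.
  13. (v3 | v6 | v7) — v6 is true.
  14. (~v2 | v4) — v4 is true.

v1=T, v2=F, v3=F, v4=T, v5=T, v6=T, v7=T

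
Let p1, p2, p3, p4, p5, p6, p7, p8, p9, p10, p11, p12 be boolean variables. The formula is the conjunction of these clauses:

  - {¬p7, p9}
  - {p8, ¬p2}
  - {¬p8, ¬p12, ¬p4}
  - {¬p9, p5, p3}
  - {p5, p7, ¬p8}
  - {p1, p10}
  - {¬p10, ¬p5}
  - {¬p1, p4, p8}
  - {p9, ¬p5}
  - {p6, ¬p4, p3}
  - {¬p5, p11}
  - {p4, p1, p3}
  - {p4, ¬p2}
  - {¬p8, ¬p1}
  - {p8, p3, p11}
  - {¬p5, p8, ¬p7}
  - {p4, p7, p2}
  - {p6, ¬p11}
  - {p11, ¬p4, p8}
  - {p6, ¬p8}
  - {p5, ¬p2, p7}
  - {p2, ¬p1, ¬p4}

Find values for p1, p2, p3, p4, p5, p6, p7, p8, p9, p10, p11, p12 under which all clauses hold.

p1=False, p2=False, p3=True, p4=False, p5=False, p6=True, p7=True, p8=True, p9=True, p10=True, p11=True, p12=False

Pure literal: p3 appears only positively; assign p3 = True.
p6 occurs only positively in the remaining clauses — set p6 = True.
Set p1 = False and propagate.
  then p10 is forced to True.
  then p5 is forced to False.
For the remaining variables, p2 = False, p4 = False, p7 = True, p8 = True, p9 = True, p11 = True, p12 = False works.
Every clause has at least one true literal under this assignment.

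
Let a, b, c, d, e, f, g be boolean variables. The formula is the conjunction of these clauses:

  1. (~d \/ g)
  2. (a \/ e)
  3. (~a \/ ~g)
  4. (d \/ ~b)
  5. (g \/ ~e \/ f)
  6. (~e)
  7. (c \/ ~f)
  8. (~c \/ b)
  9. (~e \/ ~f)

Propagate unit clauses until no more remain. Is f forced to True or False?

False

Unit clause (~e) sets e = False.
(a \/ e) with e = False leaves only a, so a = True.
In (~g \/ ~a), ~a is now false; ~g must hold, so g = False.
(g \/ ~d): since g = False, the clause reduces to (~d). d = False.
In (~b \/ d), d is now false; ~b must hold, so b = False.
In (~c \/ b), b is now false; ~c must hold, so c = False.
In (~f \/ c), c is now false; ~f must hold, so f = False.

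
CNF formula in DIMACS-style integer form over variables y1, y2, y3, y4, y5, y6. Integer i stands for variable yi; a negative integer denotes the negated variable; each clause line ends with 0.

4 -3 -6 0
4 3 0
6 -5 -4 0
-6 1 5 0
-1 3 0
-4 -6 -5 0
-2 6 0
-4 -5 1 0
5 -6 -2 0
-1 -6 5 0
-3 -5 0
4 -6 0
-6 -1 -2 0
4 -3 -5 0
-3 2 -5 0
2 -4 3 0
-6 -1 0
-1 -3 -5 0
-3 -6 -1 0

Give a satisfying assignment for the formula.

y1=True  y2=False  y3=True  y4=True  y5=False  y6=False

Set y1 = True and propagate.
  then y3 is forced to True.
  then y5 is forced to False.
  then y6 is forced to False.
  then y2 is forced to False.
y4 is now unconstrained; take y4 = True.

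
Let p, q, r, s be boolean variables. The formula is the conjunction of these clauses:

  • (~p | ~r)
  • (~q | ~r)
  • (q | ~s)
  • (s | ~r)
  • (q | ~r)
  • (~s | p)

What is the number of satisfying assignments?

5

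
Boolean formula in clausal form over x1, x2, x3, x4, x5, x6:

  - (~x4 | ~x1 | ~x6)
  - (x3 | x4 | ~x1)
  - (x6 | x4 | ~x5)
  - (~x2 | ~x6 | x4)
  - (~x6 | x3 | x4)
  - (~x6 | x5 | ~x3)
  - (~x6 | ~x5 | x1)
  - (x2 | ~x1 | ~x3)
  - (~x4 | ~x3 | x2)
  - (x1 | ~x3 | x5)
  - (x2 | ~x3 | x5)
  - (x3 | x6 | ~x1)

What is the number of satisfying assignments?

12

Case analysis on x3 and x6:
  x3=T, x6=T: a clause becomes empty — 0.
  x3=T, x6=F: remaining (x1,x2,x4,x5) ∈ {(F,T,T,T); (T,T,F,F); (T,T,T,F); (T,T,T,T)} — 4.
  x3=F, x6=T: remaining (x1,x2,x4,x5) ∈ {(F,F,T,F); (F,T,T,F)} — 2.
  x3=F, x6=F: x2 free; 3 ways for (x1,x4,x5) × 2^1 = 6.
Total: 0 + 4 + 2 + 6 = 12.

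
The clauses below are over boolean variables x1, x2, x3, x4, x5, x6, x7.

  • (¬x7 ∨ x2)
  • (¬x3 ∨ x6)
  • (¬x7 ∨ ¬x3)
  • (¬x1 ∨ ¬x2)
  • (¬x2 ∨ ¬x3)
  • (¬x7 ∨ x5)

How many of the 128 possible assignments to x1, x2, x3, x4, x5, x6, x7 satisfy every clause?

Case analysis on x2 and x3:
  x2=T, x3=T: a clause becomes empty — 0.
  x2=T, x3=F: x4, x6 free; 3 ways for (x1,x5,x7) × 2^2 = 12.
  x2=F, x3=T: forces x6=T; x7=F; x1, x4, x5 free → 2^3 = 8.
  x2=F, x3=F: forces x7=F; x1, x4, x5, x6 free → 2^4 = 16.
Total: 0 + 12 + 8 + 16 = 36.

36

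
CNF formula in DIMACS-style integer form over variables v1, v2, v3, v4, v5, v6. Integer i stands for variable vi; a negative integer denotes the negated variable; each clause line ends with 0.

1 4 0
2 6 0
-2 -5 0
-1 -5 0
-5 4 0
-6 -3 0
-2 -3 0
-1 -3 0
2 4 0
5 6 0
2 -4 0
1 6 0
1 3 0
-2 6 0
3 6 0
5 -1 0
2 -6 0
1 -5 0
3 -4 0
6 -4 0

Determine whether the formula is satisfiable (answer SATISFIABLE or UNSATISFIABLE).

UNSATISFIABLE

v6 = True:
  propagation gives v3=False, v1=True, v5=False; an empty clause results — contradiction.
v6 = False:
  propagation gives v2=True; an empty clause results — contradiction.
Every branch closes, so no satisfying assignment exists.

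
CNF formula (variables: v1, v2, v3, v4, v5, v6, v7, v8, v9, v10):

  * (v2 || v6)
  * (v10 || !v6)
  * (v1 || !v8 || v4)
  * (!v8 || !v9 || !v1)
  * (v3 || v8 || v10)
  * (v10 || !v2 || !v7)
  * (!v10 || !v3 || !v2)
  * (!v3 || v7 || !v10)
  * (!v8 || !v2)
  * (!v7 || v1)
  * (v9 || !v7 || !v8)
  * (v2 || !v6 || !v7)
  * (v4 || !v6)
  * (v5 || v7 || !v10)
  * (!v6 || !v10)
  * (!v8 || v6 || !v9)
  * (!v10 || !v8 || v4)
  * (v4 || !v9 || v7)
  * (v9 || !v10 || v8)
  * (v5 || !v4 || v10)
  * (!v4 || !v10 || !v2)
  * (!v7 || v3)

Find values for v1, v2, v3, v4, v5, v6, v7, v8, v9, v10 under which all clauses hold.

v1 = 1, v2 = 1, v3 = 1, v4 = 0, v5 = 1, v6 = 0, v7 = 0, v8 = 0, v9 = 0, v10 = 0

v5 occurs only positively in the remaining clauses — set v5 = True.
Branch on v1: take v1 = True.
The remaining clauses are satisfied by v2 = True, v3 = True, v4 = False, v6 = False, v7 = False, v8 = False, v9 = False, v10 = False.
Every clause has at least one true literal under this assignment.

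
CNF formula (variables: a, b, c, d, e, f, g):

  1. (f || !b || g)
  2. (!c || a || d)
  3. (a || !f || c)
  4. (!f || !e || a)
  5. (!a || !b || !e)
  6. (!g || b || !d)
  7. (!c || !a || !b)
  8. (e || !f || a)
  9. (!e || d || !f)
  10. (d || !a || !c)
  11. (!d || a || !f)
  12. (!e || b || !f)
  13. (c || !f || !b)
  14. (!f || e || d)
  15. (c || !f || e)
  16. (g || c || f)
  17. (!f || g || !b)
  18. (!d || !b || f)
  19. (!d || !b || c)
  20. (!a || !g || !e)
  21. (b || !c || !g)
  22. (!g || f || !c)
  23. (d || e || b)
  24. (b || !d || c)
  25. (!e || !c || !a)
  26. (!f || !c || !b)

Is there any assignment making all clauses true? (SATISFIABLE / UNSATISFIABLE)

SATISFIABLE

Try a = False.
For the remaining variables, b = False, c = False, d = False, e = True, f = False, g = True works.
Every clause has at least one true literal under this assignment.
So a=0, b=0, c=0, d=0, e=1, f=0, g=1 is a satisfying assignment.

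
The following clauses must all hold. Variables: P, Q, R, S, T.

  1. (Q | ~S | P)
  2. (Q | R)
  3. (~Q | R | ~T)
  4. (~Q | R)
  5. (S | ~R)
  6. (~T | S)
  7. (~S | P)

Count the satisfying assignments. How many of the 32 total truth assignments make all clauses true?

4

Satisfying assignments:
  P=T Q=F R=T S=T T=F
  P=T Q=F R=T S=T T=T
  P=T Q=T R=T S=T T=F
  P=T Q=T R=T S=T T=T
That's 4 in total.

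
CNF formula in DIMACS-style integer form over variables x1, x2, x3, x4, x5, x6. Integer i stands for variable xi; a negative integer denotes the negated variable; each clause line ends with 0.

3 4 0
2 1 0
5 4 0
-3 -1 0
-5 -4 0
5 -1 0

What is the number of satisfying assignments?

Satisfying assignments:
  x1=0 x2=1 x3=0 x4=1 x5=0 x6=0
  x1=0 x2=1 x3=0 x4=1 x5=0 x6=1
  x1=0 x2=1 x3=1 x4=0 x5=1 x6=0
  x1=0 x2=1 x3=1 x4=0 x5=1 x6=1
  x1=0 x2=1 x3=1 x4=1 x5=0 x6=0
  x1=0 x2=1 x3=1 x4=1 x5=0 x6=1
Count: 6.

6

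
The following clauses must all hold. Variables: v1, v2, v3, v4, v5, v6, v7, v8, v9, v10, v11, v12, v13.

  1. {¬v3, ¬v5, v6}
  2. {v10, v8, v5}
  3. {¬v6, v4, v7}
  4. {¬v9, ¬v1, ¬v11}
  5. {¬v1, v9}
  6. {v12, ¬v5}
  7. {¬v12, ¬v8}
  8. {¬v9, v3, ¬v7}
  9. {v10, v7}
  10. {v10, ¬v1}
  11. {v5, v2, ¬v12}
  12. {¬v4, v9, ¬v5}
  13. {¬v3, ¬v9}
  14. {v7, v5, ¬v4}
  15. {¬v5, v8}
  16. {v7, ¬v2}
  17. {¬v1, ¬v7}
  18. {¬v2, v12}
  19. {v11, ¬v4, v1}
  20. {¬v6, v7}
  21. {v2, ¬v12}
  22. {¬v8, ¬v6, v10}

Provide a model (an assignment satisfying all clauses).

v1=F, v2=F, v3=F, v4=F, v5=F, v6=T, v7=T, v8=F, v9=F, v10=T, v11=T, v12=F, v13=F

Pure literal: v10 appears only positively; assign v10 = True.
Set v1 = False and propagate.
Branch on v2: take v2 = False.
  then v12 is forced to False.
  then v5 is forced to False.
The remaining clauses are satisfied by v3 = False, v4 = False, v6 = True, v7 = True, v8 = False, v9 = False, v11 = True, v13 = False.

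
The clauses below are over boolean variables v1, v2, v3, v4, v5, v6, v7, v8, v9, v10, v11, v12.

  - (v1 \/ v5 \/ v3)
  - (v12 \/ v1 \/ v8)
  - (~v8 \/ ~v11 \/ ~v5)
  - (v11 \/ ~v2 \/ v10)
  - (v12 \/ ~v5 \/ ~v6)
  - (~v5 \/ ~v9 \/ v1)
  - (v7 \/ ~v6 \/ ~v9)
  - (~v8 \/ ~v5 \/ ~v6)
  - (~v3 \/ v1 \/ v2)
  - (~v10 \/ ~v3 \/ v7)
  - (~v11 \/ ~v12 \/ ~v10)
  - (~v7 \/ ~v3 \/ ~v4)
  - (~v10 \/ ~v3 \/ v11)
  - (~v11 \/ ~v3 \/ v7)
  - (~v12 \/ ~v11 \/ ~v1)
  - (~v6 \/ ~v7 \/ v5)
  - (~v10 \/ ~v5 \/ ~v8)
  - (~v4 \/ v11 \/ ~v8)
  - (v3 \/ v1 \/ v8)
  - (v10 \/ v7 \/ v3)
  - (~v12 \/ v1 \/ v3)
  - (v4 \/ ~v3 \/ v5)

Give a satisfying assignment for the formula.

Pure literal: v6 appears only negated; assign v6 = False.
Branch on v1: take v1 = True.
Try v2 = True.
Try v3 = False.
For the remaining variables, v4 = True, v5 = False, v7 = True, v8 = False, v9 = True, v10 = False, v11 = True, v12 = False works.
Check each clause:
  1. (v1 \/ v3 \/ v5) — v1 is true.
  2. (v12 \/ v8 \/ v1) — v1 is true.
  3. (~v11 \/ ~v5 \/ ~v8) — ~v8 is true.
  4. (v10 \/ v11 \/ ~v2) — v11 is true.
  5. (~v6 \/ v12 \/ ~v5) — ~v6 is true.
  6. (~v9 \/ ~v5 \/ v1) — v1 is true.
  7. (~v6 \/ ~v9 \/ v7) — ~v6 is true.
  8. (~v8 \/ ~v5 \/ ~v6) — ~v8 is true.
  9. (v2 \/ v1 \/ ~v3) — v1 is true.
  10. (~v10 \/ v7 \/ ~v3) — ~v3 is true.
  11. (~v10 \/ ~v12 \/ ~v11) — ~v12 is true.
  12. (~v3 \/ ~v4 \/ ~v7) — ~v3 is true.
  13. (v11 \/ ~v3 \/ ~v10) — v11 is true.
  14. (~v3 \/ v7 \/ ~v11) — ~v3 is true.
  15. (~v1 \/ ~v11 \/ ~v12) — ~v12 is true.
  16. (~v6 \/ ~v7 \/ v5) — ~v6 is true.
  17. (~v10 \/ ~v8 \/ ~v5) — ~v8 is true.
  18. (~v8 \/ v11 \/ ~v4) — ~v8 is true.
  19. (v1 \/ v8 \/ v3) — v1 is true.
  20. (v10 \/ v3 \/ v7) — v7 is true.
  21. (~v12 \/ v1 \/ v3) — v1 is true.
  22. (v5 \/ ~v3 \/ v4) — ~v3 is true.

v1=True, v2=True, v3=False, v4=True, v5=False, v6=False, v7=True, v8=False, v9=True, v10=False, v11=True, v12=False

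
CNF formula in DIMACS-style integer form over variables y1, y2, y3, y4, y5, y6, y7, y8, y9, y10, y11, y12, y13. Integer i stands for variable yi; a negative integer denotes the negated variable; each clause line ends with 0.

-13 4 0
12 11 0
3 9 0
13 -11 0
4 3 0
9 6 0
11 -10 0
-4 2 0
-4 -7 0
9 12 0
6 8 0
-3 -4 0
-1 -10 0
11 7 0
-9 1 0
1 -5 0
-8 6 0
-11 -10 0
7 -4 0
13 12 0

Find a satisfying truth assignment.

y1 = 1  y2 = 1  y3 = 1  y4 = 0  y5 = 0  y6 = 1  y7 = 1  y8 = 0  y9 = 0  y10 = 0  y11 = 0  y12 = 1  y13 = 0

Pure literal: y2 appears only positively; assign y2 = True.
Pure literal: y5 appears only negated; assign y5 = False.
Branch on y1: take y1 = True.
  then y10 is forced to False.
Set y3 = True and propagate.
  then y4 is forced to False.
  then y13 is forced to False.
  then y11 is forced to False.
  then y12 is forced to True.
  then y7 is forced to True.
The remaining clauses are satisfied by y6 = True, y8 = False, y9 = False.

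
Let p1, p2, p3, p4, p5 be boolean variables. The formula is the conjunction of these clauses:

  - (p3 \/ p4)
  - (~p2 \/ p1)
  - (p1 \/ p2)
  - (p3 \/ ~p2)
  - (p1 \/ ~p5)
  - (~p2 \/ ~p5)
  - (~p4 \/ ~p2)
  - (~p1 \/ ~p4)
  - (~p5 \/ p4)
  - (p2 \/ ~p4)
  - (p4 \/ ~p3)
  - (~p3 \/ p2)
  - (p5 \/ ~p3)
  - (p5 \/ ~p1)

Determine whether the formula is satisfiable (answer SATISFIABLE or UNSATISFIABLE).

UNSATISFIABLE

p2 = True:
  propagation gives p1=True, p3=True, p5=False; an empty clause results — contradiction.
p2 = False:
  propagation gives p1=True, p4=False, p3=True; an empty clause results — contradiction.
Every branch closes, so no satisfying assignment exists.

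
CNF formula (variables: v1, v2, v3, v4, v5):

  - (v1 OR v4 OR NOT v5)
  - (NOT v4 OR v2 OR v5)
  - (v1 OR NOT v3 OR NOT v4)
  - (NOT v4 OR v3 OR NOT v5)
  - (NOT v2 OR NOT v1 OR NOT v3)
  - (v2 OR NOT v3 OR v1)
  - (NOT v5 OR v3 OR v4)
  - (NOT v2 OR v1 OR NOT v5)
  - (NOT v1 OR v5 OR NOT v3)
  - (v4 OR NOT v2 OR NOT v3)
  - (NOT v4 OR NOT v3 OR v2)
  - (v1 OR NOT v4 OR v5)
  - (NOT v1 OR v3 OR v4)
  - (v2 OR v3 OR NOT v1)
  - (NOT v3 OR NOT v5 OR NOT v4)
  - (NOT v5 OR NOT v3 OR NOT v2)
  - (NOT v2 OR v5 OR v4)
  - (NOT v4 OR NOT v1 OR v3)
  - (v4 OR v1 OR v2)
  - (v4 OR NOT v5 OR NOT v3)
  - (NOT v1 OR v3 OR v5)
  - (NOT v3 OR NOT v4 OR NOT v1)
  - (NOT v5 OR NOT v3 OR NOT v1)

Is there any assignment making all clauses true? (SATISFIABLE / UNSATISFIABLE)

UNSATISFIABLE

v3 = True:
  v4 = True:
    propagation gives v1=True; an empty clause results — contradiction.
  v4 = False:
    propagation gives v2=False, v1=True, v5=True; an empty clause results — contradiction.
v3 = False:
  v4 = True:
    propagation gives v5=False, v2=True, v1=True; an empty clause results — contradiction.
  v4 = False:
    propagation gives v5=False, v1=False, v2=False; an empty clause results — contradiction.
Every branch closes, so no satisfying assignment exists.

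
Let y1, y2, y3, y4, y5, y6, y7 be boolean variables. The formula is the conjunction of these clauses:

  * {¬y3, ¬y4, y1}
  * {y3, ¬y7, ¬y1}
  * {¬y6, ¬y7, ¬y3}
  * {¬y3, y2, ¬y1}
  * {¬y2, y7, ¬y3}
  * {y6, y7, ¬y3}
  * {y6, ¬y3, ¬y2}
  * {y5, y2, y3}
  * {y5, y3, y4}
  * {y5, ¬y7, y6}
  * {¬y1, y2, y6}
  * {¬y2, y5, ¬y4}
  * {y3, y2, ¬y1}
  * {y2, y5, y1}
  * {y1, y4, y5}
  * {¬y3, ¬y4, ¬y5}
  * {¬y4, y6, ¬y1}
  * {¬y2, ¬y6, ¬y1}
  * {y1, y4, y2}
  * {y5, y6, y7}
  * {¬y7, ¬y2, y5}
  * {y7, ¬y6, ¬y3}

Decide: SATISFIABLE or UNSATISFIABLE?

SATISFIABLE

Branch on y1: take y1 = False.
Set y2 = True and propagate.
Try y3 = False.
For the remaining variables, y4 = False, y5 = True, y6 = True, y7 = False works.
So y1=False, y2=True, y3=False, y4=False, y5=True, y6=True, y7=False is a satisfying assignment.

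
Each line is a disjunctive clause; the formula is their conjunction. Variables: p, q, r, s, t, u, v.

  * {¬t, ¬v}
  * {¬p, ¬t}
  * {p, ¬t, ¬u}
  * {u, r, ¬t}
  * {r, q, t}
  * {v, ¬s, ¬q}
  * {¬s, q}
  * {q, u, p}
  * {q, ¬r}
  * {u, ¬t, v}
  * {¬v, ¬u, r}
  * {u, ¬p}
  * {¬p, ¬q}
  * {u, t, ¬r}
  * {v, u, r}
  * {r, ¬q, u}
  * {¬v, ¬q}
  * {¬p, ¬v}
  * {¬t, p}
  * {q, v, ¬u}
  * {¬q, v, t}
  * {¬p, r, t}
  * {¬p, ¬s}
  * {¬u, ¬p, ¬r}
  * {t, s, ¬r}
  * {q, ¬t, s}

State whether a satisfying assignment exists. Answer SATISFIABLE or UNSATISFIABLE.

t = True:
  propagation gives v=False, p=False; an empty clause results — contradiction.
t = False:
  q = True:
    propagation gives p=False, v=False; an empty clause results — contradiction.
  q = False:
    propagation gives r=True; an empty clause results — contradiction.
Every branch closes, so no satisfying assignment exists.

UNSATISFIABLE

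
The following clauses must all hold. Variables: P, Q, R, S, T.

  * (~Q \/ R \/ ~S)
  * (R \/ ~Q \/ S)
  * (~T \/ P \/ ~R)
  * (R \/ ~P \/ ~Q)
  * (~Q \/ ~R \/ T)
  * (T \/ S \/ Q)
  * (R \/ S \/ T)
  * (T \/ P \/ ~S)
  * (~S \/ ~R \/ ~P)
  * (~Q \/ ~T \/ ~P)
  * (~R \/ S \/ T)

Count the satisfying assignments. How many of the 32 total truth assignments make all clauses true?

6

Satisfying assignments:
  P=F Q=F R=F S=F T=T
  P=F Q=F R=F S=T T=T
  P=T Q=F R=F S=F T=T
  P=T Q=F R=F S=T T=F
  P=T Q=F R=F S=T T=T
  P=T Q=F R=T S=F T=T
Count: 6.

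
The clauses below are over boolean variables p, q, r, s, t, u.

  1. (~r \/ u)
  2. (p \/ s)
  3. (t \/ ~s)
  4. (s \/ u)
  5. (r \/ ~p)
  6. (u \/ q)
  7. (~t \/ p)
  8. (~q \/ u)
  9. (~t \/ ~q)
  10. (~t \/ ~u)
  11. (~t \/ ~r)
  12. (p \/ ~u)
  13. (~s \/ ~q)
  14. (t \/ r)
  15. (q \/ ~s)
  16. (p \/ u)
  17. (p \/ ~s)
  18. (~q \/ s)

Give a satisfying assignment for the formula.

Set p = True and propagate.
  then r is forced to True.
  then u is forced to True.
  then t is forced to False.
  then s is forced to False.
  then q is forced to False.

p=True, q=False, r=True, s=False, t=False, u=True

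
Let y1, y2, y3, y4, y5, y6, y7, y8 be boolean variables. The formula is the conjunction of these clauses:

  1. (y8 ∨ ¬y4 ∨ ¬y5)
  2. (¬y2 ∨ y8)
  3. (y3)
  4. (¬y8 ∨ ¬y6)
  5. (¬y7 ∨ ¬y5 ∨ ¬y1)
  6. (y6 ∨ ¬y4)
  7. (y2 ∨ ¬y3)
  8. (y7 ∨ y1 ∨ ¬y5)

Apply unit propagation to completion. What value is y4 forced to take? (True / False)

(y3) stands alone — y3 = True.
(¬y3 ∨ y2) with y3 = True leaves only y2, so y2 = True.
(¬y2 ∨ y8) with y2 = True leaves only y8, so y8 = True.
From (¬y6 ∨ ¬y8) and y8 = True: y6 = False.
From (y6 ∨ ¬y4) and y6 = False: y4 = False.

False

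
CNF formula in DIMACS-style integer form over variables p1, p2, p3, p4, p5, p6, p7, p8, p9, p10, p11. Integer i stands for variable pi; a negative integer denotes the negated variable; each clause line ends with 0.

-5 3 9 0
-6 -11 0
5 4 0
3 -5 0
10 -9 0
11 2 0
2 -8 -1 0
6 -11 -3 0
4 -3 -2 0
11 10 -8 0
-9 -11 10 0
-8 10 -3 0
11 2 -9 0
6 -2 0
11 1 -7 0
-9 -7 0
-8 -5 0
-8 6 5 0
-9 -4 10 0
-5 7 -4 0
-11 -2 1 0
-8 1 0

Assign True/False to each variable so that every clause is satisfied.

p1=T, p2=T, p3=T, p4=T, p5=F, p6=T, p7=F, p8=T, p9=F, p10=T, p11=F

Check each clause:
  1. (p3 \/ p9 \/ ~p5) — p3 is true.
  2. (~p11 \/ ~p6) — ~p11 is true.
  3. (p4 \/ p5) — p4 is true.
  4. (p3 \/ ~p5) — p3 is true.
  5. (~p9 \/ p10) — p10 is true.
  6. (p2 \/ p11) — p2 is true.
  7. (~p1 \/ p2 \/ ~p8) — p2 is true.
  8. (~p3 \/ ~p11 \/ p6) — ~p11 is true.
  9. (~p3 \/ ~p2 \/ p4) — p4 is true.
  10. (p11 \/ p10 \/ ~p8) — p10 is true.
  11. (~p9 \/ ~p11 \/ p10) — p10 is true.
  12. (p10 \/ ~p3 \/ ~p8) — p10 is true.
  13. (~p9 \/ p2 \/ p11) — p2 is true.
  14. (~p2 \/ p6) — p6 is true.
  15. (p1 \/ p11 \/ ~p7) — ~p7 is true.
  16. (~p9 \/ ~p7) — ~p7 is true.
  17. (~p5 \/ ~p8) — ~p5 is true.
  18. (p6 \/ p5 \/ ~p8) — p6 is true.
  19. (~p4 \/ p10 \/ ~p9) — p10 is true.
  20. (~p5 \/ p7 \/ ~p4) — ~p5 is true.
  21. (~p2 \/ ~p11 \/ p1) — p1 is true.
  22. (~p8 \/ p1) — p1 is true.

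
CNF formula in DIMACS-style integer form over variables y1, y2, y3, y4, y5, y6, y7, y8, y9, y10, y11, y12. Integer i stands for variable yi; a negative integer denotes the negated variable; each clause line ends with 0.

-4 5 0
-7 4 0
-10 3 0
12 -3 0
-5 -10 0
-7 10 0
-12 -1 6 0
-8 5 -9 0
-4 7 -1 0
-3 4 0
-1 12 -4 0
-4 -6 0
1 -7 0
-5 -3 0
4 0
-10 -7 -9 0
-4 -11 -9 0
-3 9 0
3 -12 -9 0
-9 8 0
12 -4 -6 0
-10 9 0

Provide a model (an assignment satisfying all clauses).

y1=F  y2=F  y3=F  y4=T  y5=T  y6=F  y7=F  y8=F  y9=F  y10=F  y11=T  y12=T

The clause (y4) is unit: y4 must be True.
Unit propagation: (y5) forces y5 = True.
Unit propagation: (NOT y10) forces y10 = False.
Unit propagation: (NOT y7) forces y7 = False.
(NOT y1) is a unit clause, so y1 = False.
The clause (NOT y6) is unit: y6 must be False.
(NOT y3) is a unit clause, so y3 = False.
Pure literal: y9 appears only negated; assign y9 = False.
y2, y8, y11, y12 are now unconstrained; take y2 = False, y8 = False, y11 = True, y12 = True.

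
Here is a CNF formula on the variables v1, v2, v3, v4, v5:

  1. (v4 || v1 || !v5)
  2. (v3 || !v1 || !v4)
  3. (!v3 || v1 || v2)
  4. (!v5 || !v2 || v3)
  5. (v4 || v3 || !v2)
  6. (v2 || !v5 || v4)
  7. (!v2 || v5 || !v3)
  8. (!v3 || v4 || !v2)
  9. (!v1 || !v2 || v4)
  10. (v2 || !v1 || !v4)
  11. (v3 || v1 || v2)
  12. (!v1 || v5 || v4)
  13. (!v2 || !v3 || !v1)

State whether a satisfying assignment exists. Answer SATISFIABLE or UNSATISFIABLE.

Branch on v1: take v1 = False.
Try v2 = True.
The remaining clauses are satisfied by v3 = False, v4 = True, v5 = False.
So v1=F  v2=T  v3=F  v4=T  v5=F is a satisfying assignment.

SATISFIABLE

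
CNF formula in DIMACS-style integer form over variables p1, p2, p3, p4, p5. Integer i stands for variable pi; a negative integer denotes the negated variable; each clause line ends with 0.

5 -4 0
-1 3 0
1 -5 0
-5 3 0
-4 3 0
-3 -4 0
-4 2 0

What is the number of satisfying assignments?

8

Satisfying assignments:
  p1=0 p2=0 p3=0 p4=0 p5=0
  p1=0 p2=0 p3=1 p4=0 p5=0
  p1=0 p2=1 p3=0 p4=0 p5=0
  p1=0 p2=1 p3=1 p4=0 p5=0
  p1=1 p2=0 p3=1 p4=0 p5=0
  p1=1 p2=0 p3=1 p4=0 p5=1
  p1=1 p2=1 p3=1 p4=0 p5=0
  p1=1 p2=1 p3=1 p4=0 p5=1
Count: 8.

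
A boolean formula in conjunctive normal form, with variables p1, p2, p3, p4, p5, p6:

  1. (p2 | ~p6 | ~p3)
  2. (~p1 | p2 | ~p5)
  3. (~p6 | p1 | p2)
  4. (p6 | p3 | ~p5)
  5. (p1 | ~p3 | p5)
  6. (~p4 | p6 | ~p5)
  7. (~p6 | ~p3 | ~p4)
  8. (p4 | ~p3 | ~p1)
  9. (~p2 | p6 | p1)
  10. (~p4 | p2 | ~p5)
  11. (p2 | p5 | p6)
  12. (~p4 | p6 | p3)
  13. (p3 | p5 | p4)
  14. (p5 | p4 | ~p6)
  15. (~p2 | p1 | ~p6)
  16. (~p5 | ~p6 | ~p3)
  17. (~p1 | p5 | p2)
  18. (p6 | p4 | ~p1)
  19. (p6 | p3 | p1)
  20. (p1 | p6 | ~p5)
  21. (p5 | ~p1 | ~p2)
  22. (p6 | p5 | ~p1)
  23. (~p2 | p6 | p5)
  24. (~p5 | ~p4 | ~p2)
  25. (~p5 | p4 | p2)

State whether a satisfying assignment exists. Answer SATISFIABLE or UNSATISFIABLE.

SATISFIABLE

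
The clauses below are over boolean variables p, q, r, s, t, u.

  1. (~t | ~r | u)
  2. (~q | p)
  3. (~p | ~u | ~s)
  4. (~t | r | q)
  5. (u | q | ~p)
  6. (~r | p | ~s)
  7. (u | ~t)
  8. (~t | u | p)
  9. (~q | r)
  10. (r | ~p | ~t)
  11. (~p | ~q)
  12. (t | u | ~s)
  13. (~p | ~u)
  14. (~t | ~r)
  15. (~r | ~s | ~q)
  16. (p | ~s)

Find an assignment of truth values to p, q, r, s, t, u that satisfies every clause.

Pure literal: s appears only negated; assign s = False.
Set p = False and propagate.
  then q is forced to False.
Set r = True and propagate.
  then t is forced to False.
u is now unconstrained; take u = True.

p=F, q=F, r=T, s=F, t=F, u=T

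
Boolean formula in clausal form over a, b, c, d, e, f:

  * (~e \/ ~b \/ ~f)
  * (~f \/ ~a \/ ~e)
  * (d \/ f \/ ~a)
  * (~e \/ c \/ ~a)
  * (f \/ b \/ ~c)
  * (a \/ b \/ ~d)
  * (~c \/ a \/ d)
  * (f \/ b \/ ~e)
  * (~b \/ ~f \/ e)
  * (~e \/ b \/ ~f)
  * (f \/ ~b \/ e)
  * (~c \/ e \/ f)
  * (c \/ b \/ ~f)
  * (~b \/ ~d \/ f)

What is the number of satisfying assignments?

Satisfying assignments:
  a=0 b=0 c=0 d=0 e=0 f=0
  a=0 b=1 c=0 d=0 e=1 f=0
  a=1 b=0 c=0 d=1 e=0 f=0
  a=1 b=0 c=1 d=0 e=0 f=1
  a=1 b=0 c=1 d=1 e=0 f=1
That's 5 in total.

5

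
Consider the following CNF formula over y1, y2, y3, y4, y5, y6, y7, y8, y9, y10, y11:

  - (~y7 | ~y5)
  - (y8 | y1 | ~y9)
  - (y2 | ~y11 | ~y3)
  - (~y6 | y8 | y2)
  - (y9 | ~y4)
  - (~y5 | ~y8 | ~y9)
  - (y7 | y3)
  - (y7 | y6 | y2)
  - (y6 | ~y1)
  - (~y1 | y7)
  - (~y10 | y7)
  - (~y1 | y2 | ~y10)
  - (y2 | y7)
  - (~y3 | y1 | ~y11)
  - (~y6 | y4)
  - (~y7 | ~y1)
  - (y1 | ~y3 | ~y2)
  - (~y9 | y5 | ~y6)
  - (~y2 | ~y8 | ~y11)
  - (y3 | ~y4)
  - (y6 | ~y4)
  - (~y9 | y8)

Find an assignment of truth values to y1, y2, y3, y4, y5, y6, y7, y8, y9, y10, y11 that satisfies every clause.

y1 = False, y2 = True, y3 = False, y4 = False, y5 = False, y6 = False, y7 = True, y8 = False, y9 = False, y10 = True, y11 = False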